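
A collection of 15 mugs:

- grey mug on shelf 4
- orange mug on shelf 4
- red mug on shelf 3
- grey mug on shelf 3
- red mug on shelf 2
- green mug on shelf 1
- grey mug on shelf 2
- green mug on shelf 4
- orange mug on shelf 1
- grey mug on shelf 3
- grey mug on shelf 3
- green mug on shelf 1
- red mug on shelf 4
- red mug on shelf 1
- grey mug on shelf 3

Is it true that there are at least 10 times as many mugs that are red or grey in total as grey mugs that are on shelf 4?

There are 10 mugs that are red or grey.
There is 1 grey mug on shelf 4.
The claim requires 10 ≥ 10 × 1 = 10, which holds.

True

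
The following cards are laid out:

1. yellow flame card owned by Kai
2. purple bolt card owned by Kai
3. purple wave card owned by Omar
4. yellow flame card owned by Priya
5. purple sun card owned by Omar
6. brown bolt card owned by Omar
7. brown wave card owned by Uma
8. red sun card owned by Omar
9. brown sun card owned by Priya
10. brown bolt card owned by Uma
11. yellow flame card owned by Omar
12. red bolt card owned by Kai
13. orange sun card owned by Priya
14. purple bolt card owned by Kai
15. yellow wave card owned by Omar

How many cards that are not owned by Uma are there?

13

Total cards: 15; with the excluded value: 2; remaining 15 − 2 = 13.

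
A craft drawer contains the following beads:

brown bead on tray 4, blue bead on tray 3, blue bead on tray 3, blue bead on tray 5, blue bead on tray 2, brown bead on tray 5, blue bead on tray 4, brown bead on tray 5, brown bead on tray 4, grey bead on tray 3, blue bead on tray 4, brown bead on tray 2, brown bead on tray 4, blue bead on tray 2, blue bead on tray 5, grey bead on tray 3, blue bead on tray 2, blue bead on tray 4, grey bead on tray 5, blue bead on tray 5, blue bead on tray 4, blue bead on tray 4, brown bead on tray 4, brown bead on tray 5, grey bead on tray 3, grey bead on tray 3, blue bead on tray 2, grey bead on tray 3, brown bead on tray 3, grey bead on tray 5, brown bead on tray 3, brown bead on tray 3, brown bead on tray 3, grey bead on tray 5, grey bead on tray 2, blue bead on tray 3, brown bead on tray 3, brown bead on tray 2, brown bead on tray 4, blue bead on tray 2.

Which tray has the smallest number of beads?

Counts by tray: tray 3→13, tray 4→10, tray 5→9, tray 2→8.
The minimum is 8, held uniquely by tray 2.

tray 2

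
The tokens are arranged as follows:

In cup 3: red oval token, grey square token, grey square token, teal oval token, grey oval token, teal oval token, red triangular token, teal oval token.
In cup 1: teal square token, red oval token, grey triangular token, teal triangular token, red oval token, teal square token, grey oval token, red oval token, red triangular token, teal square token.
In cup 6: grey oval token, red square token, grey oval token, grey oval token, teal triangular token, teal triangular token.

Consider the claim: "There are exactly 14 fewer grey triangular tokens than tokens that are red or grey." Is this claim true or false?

True

grey triangular tokens: 1.
tokens that are red or grey: 15.
The claim requires 15 − 1 (= 14) to equal 14, which holds.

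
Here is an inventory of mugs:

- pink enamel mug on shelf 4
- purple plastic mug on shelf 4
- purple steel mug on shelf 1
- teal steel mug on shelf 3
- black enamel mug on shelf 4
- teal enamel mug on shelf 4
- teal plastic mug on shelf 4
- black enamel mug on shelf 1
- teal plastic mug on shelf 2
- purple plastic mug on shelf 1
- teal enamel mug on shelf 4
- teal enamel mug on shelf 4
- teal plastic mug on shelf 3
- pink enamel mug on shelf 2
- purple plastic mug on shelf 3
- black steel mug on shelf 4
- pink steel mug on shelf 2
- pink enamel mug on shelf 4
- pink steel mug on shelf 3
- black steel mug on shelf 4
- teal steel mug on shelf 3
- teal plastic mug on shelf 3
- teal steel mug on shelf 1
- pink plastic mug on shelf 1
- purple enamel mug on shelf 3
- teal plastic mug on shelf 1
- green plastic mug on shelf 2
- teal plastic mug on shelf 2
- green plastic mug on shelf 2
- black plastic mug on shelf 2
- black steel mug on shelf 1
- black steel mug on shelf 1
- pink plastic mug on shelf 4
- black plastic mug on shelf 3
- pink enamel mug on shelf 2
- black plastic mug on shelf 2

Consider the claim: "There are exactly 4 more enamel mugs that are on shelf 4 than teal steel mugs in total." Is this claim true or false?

False

enamel mugs on shelf 4: 6.
teal steel mugs: 3.
The claim requires 6 − 3 (= 3) to equal 4, which does not hold.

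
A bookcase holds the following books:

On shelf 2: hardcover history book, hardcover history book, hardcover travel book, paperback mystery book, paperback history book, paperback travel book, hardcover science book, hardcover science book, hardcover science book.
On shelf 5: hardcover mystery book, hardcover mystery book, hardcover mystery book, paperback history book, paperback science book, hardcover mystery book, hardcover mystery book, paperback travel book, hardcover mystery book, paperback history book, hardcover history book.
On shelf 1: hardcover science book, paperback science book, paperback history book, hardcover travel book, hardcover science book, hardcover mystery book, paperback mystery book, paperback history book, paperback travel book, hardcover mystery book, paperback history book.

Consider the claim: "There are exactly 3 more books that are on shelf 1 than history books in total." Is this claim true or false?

False

books on shelf 1: 11.
history books: 9.
The claim requires 11 − 9 (= 2) to equal 3, which does not hold.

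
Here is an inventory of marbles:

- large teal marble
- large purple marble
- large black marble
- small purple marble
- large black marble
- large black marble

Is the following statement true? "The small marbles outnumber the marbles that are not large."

False

There is 1 small marble.
There is 1 marble that is not large.
The claim requires 1 > 1, which does not hold.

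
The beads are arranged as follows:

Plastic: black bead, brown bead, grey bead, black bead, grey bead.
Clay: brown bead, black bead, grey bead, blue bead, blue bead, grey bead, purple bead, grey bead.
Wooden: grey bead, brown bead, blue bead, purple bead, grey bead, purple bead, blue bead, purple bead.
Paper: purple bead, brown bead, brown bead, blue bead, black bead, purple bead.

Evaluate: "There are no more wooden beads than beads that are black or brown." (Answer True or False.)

There are 8 wooden beads.
There are 9 beads that are black or brown.
The claim requires 8 ≤ 9, which holds.

True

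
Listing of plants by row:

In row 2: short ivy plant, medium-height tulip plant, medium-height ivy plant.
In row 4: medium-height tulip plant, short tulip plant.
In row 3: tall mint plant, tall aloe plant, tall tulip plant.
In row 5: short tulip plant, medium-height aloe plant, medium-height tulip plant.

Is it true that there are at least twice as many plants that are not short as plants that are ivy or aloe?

plants that are not short: 8.
plants that are ivy or aloe: 4.
The claim requires 8 ≥ 2 × 4 = 8, which holds.

True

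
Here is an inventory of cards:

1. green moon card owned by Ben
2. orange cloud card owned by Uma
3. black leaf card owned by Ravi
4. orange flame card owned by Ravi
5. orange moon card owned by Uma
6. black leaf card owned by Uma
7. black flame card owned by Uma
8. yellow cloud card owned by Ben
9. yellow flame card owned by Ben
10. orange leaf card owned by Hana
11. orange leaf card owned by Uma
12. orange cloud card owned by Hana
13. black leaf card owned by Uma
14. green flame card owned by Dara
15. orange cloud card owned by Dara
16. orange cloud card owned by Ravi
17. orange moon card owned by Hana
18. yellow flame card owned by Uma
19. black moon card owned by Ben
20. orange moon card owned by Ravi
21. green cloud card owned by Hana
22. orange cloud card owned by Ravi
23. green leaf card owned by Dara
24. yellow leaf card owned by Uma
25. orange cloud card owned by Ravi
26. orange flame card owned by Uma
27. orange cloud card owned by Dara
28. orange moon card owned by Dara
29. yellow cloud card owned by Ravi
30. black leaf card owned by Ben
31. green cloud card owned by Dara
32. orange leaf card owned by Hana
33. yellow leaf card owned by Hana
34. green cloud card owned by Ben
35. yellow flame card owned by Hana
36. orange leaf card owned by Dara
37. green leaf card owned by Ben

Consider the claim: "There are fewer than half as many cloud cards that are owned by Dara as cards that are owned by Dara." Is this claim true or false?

True

Count of cloud cards owned by Dara: 3.
Count of cards owned by Dara: 7.
The claim requires 2 × 3 = 6 < 7, which holds.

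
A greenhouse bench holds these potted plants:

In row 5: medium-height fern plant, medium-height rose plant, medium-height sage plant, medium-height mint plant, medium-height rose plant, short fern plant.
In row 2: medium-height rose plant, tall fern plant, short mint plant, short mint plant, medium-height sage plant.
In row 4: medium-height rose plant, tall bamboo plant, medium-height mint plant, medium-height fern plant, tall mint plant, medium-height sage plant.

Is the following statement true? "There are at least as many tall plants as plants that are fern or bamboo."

False

|tall plants| = 3.
|plants that are fern or bamboo| = 5.
The claim requires 3 ≥ 5, which does not hold.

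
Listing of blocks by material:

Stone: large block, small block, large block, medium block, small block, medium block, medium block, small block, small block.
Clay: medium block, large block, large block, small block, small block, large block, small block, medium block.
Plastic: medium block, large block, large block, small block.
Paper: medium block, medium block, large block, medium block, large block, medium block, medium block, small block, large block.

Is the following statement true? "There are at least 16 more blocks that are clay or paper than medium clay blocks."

False

|blocks that are clay or paper| = 17.
|medium clay blocks| = 2.
The claim requires 17 − 2 = 15 ≥ 16, which does not hold.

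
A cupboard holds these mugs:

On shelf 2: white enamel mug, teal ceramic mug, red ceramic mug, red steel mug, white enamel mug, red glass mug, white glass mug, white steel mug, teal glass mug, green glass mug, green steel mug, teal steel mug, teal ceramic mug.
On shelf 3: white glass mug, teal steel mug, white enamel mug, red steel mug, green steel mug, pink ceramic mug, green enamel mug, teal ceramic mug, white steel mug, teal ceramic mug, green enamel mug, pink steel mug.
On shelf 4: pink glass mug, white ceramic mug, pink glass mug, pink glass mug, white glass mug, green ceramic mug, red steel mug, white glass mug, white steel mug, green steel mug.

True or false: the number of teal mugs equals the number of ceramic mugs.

teal mugs: 7.
ceramic mugs: 8.
The claim requires 7 = 8, which does not hold.

False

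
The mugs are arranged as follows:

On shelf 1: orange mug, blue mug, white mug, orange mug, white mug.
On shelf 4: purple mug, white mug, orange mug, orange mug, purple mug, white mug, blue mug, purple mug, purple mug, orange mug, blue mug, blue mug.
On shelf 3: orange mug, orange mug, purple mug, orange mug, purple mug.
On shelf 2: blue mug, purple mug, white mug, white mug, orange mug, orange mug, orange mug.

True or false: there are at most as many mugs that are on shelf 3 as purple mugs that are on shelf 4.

There are 5 mugs on shelf 3.
There are 4 purple mugs on shelf 4.
The claim requires 5 ≤ 4, which does not hold.

False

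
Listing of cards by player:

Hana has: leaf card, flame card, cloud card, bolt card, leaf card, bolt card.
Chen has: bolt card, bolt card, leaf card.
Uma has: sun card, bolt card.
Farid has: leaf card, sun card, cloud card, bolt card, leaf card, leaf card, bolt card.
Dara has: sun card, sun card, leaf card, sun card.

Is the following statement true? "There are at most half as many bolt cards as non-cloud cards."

True

There are 7 bolt cards.
There are 20 non-cloud cards.
The claim requires 2 × 7 = 14 ≤ 20, which holds.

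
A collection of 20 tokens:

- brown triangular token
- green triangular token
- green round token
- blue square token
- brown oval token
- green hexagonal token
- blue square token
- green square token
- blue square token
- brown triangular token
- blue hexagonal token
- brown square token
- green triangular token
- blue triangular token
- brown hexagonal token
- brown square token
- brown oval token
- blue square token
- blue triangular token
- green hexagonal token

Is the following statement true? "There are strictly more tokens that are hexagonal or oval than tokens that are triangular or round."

False

tokens that are hexagonal or oval: 6.
tokens that are triangular or round: 7.
The claim requires 6 > 7, which does not hold.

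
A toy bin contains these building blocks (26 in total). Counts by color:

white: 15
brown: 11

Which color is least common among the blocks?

brown

Counts by color: white 15, brown 11.
The minimum is 11, held uniquely by brown.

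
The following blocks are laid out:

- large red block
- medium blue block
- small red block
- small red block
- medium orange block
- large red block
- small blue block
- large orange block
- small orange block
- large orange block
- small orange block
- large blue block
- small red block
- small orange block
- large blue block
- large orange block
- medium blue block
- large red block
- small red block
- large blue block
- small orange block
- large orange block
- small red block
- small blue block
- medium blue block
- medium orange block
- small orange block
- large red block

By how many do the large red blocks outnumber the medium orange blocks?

2

large red blocks: 4.
medium orange blocks: 2.
4 − 2 = 2.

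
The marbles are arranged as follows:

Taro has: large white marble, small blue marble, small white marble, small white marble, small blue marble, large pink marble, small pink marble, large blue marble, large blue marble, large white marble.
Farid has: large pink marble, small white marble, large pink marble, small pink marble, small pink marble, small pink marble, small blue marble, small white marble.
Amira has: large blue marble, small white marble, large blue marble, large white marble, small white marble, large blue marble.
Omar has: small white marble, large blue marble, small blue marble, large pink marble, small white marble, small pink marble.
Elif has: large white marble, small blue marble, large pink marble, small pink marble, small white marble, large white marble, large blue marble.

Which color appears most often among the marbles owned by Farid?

pink

Counts by color (restricted to marbles owned by Farid): pink 5, white 2, blue 1.
The maximum is 5, held uniquely by pink.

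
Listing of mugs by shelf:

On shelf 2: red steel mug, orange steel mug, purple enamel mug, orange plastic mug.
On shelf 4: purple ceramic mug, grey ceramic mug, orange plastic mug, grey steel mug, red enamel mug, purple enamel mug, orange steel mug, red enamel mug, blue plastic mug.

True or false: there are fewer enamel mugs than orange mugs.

enamel mugs: 4.
orange mugs: 4.
The claim requires 4 < 4, which does not hold.

False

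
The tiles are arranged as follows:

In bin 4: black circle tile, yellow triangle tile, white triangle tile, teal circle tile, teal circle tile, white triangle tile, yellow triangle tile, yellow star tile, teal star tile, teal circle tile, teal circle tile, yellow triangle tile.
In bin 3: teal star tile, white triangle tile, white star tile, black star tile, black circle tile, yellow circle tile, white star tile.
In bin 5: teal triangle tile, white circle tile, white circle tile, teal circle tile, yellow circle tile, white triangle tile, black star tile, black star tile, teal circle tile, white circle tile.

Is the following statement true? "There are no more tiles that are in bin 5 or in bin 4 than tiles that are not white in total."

tiles in bin 5 or in bin 4: 22.
tiles that are not white: 20.
The claim requires 22 ≤ 20, which does not hold.

False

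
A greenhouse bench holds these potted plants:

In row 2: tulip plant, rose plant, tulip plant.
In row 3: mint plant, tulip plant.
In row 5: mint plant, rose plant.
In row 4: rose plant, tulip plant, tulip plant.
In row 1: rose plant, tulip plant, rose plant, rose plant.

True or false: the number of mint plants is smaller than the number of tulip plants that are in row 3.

mint plants: 2.
tulip plants in row 3: 1.
The claim requires 2 < 1, which does not hold.

False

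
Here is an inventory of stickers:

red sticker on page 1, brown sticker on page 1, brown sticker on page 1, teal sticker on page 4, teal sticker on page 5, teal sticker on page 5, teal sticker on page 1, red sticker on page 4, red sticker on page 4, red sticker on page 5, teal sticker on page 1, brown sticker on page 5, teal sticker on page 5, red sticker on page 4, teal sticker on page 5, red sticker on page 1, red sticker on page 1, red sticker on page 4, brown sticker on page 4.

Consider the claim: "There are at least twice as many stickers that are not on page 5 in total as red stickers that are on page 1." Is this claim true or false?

True

stickers that are not on page 5: 13.
red stickers on page 1: 3.
The claim requires 13 ≥ 2 × 3 = 6, which holds.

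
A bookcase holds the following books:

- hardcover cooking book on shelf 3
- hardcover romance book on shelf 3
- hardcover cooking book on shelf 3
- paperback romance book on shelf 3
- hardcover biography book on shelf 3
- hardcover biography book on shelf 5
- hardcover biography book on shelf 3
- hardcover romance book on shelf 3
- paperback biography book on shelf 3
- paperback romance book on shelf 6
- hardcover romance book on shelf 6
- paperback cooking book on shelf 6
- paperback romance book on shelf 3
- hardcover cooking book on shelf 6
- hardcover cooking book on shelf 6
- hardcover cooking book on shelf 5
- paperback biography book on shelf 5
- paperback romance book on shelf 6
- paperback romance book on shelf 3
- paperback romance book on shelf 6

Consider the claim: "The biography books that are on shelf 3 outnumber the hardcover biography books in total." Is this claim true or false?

False

There are 3 biography books on shelf 3.
There are 3 hardcover biography books.
The claim requires 3 > 3, which does not hold.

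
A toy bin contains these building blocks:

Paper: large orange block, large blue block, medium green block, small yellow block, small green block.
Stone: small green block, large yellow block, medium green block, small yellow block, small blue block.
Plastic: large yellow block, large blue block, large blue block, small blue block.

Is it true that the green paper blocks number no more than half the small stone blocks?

False

|green paper blocks| = 2.
|small stone blocks| = 3.
The claim requires 2 × 2 = 4 ≤ 3, which does not hold.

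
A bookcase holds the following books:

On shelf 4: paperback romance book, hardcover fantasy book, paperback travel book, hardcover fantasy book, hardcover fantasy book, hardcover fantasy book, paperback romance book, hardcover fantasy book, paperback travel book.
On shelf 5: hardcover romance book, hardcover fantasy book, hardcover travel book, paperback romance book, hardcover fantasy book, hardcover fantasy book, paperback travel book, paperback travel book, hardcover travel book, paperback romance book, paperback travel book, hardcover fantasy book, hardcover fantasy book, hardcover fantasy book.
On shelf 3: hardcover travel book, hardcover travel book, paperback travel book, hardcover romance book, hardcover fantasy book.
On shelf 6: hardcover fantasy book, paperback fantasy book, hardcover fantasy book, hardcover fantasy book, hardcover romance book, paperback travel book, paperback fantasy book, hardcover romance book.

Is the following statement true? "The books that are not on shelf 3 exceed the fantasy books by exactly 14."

books that are not on shelf 3: 31.
fantasy books: 17.
The claim requires 31 − 17 (= 14) to equal 14, which holds.

True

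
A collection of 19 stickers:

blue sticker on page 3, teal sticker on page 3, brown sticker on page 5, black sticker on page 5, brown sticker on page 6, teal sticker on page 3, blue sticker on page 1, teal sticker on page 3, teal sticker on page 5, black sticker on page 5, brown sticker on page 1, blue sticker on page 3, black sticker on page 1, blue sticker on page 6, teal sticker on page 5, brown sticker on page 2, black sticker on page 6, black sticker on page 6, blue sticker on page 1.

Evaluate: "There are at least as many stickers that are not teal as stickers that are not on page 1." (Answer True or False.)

False

|stickers that are not teal| = 14.
|stickers that are not on page 1| = 15.
The claim requires 14 ≥ 15, which does not hold.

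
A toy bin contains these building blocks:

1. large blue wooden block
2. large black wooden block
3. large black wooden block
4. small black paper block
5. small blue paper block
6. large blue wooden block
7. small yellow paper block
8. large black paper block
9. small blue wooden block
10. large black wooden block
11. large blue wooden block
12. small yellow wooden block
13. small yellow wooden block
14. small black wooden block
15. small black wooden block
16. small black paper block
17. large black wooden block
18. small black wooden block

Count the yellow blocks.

3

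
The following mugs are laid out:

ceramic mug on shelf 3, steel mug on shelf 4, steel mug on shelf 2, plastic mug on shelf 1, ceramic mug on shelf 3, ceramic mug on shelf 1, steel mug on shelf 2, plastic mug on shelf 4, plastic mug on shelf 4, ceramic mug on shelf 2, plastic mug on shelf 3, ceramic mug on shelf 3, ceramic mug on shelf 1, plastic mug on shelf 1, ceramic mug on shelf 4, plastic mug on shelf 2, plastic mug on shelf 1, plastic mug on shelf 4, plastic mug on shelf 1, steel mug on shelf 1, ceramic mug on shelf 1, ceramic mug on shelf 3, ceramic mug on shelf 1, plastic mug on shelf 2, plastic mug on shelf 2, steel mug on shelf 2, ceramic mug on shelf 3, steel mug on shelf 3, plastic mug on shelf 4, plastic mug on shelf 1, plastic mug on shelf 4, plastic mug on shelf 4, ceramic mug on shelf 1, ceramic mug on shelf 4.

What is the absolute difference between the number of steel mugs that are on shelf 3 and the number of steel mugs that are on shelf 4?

0

steel mugs on shelf 3: 1. steel mugs on shelf 4: 1.
|1 − 1| = 1 − 1 = 0.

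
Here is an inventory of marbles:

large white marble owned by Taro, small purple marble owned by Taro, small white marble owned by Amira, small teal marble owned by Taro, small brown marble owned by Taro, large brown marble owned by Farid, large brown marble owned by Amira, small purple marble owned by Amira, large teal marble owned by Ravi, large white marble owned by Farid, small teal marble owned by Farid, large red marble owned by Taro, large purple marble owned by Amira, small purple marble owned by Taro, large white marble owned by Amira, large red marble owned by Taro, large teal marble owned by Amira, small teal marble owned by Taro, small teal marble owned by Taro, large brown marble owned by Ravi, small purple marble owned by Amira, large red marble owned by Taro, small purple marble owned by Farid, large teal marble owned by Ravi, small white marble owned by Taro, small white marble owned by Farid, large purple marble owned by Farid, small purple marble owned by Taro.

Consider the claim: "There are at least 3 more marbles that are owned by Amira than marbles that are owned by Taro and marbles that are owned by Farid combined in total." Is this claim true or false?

|marbles owned by Amira| = 7.
marbles owned by Taro: 12; marbles owned by Farid: 6; combined: 12 + 6 = 18.
The claim requires 7 − 18 = -11 ≥ 3, which does not hold.

False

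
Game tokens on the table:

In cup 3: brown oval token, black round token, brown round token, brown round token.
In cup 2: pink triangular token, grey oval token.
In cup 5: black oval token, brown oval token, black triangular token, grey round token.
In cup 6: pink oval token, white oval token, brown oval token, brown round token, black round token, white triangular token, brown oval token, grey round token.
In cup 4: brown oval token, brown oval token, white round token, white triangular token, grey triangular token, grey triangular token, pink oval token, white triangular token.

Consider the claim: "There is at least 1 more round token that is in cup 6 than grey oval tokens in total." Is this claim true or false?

True

|round tokens in cup 6| = 3.
|grey oval tokens| = 1.
The claim requires 3 − 1 = 2 ≥ 1, which holds.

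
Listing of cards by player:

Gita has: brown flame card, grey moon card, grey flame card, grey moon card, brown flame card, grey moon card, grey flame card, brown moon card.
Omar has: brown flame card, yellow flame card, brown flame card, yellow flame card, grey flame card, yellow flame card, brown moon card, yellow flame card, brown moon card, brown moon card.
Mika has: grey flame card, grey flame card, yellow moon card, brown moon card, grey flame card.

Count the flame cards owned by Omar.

7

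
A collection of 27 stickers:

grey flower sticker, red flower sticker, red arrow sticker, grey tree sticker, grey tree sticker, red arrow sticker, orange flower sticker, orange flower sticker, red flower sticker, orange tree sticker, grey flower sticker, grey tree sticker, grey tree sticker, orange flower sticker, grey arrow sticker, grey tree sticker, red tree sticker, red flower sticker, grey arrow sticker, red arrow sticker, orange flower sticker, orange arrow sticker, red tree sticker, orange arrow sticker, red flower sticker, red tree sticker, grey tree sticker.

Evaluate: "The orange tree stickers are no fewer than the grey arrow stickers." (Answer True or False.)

False

There is 1 orange tree sticker.
There are 2 grey arrow stickers.
The claim requires 1 ≥ 2, which does not hold.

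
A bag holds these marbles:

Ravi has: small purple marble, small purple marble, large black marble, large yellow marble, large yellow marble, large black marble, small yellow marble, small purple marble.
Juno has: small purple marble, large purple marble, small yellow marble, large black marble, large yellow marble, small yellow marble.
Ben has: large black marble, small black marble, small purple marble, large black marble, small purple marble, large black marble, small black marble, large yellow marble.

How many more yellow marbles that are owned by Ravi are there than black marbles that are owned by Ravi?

1

yellow marbles owned by Ravi: 3.
black marbles owned by Ravi: 2.
3 − 2 = 1.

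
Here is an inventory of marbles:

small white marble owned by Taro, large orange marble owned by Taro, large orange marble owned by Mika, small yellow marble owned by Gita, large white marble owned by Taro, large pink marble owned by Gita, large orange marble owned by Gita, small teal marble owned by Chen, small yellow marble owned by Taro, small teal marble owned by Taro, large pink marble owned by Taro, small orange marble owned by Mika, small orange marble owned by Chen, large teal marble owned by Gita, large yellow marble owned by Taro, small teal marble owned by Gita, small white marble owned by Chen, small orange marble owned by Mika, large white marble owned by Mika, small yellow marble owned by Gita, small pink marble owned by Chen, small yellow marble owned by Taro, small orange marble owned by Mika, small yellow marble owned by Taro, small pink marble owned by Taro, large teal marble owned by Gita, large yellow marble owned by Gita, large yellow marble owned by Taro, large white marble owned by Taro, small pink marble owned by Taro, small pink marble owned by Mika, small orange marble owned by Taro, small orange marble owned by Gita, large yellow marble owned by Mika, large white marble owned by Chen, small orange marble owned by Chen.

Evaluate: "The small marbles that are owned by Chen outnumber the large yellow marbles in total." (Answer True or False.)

True

small marbles owned by Chen: 5.
large yellow marbles: 4.
The claim requires 5 > 4, which holds.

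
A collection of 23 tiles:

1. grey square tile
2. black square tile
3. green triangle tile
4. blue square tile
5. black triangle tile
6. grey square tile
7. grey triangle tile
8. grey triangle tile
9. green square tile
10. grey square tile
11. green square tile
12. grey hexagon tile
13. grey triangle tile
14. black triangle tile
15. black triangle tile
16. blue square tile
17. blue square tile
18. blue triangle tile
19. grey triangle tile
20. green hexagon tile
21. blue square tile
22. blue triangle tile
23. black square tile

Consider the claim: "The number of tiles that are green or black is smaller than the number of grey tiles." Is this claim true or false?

|tiles that are green or black| = 9.
|grey tiles| = 8.
The claim requires 9 < 8, which does not hold.

False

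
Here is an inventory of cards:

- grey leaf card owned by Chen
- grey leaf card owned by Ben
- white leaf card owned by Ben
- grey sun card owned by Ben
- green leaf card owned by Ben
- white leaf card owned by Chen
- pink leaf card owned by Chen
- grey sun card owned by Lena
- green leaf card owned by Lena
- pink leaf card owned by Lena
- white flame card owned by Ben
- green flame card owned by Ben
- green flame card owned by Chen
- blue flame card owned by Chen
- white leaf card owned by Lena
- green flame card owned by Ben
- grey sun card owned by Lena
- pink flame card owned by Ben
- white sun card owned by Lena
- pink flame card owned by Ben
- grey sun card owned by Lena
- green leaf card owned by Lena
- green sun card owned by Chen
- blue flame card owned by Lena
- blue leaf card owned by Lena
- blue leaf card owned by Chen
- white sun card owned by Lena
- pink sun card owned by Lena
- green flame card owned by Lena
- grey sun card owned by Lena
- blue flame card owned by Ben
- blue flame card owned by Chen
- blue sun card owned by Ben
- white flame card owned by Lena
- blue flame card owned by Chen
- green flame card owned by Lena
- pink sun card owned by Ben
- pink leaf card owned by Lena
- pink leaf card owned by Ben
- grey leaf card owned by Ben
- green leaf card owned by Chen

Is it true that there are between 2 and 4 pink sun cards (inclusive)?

True

|pink sun cards| = 2.
The claim requires 2 ≤ 2 ≤ 4, which holds.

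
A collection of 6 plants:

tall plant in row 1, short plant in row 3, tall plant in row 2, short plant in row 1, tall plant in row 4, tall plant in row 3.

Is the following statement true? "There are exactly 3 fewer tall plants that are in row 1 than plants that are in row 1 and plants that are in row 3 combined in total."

True

|tall plants in row 1| = 1.
plants in row 1: 2; plants in row 3: 2; combined: 2 + 2 = 4.
The claim requires 4 − 1 (= 3) to equal 3, which holds.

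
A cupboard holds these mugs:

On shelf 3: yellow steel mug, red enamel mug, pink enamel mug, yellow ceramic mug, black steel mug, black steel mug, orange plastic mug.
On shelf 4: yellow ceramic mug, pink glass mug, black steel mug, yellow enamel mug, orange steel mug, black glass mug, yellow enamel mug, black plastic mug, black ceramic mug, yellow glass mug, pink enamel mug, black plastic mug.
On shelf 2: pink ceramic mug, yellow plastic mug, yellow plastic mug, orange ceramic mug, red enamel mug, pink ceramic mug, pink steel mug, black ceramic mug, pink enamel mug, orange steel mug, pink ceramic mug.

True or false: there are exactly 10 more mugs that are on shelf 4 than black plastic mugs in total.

True

|mugs on shelf 4| = 12.
|black plastic mugs| = 2.
The claim requires 12 − 2 (= 10) to equal 10, which holds.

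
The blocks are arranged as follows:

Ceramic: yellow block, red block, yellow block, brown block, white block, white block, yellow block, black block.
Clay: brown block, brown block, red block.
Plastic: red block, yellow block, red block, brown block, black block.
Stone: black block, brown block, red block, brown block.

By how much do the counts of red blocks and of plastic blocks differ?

0

red blocks: 5. plastic blocks: 5.
|5 − 5| = 5 − 5 = 0.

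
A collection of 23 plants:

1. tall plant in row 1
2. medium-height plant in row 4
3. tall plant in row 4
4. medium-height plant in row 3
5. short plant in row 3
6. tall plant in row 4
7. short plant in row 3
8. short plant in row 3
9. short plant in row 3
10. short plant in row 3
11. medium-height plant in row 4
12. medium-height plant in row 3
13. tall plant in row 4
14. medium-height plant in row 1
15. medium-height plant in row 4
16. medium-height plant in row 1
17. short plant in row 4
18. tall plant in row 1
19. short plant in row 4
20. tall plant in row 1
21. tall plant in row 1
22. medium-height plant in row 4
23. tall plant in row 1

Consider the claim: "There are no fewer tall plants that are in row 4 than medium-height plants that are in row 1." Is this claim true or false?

There are 3 tall plants in row 4.
There are 2 medium-height plants in row 1.
The claim requires 3 ≥ 2, which holds.

True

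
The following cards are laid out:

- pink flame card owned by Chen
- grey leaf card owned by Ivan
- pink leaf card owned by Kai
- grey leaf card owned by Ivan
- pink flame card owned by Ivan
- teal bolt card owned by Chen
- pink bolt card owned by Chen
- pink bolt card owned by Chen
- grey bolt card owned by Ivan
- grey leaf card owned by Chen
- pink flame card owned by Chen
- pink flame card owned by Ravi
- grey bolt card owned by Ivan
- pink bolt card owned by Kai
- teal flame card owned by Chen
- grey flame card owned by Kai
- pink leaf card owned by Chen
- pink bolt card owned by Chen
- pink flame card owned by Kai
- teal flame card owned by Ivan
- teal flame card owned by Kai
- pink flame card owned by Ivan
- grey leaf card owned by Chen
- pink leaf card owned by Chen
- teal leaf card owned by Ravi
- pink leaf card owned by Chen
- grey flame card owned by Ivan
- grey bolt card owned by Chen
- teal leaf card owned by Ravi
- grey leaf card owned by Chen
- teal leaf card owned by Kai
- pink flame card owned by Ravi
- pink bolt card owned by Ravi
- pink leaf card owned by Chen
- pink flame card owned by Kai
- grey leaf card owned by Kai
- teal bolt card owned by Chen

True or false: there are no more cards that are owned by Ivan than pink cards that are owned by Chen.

cards owned by Ivan: 8.
pink cards owned by Chen: 9.
The claim requires 8 ≤ 9, which holds.

True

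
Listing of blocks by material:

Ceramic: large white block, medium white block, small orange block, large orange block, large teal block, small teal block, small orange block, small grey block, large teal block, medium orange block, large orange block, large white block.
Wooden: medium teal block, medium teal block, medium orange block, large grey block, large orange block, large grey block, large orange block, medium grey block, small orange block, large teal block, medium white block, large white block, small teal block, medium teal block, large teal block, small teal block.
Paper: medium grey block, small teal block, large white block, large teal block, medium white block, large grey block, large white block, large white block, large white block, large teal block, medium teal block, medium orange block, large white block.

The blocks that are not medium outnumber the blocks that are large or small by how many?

blocks that are not medium: 29.
blocks that are large or small: 29.
29 − 29 = 0.

0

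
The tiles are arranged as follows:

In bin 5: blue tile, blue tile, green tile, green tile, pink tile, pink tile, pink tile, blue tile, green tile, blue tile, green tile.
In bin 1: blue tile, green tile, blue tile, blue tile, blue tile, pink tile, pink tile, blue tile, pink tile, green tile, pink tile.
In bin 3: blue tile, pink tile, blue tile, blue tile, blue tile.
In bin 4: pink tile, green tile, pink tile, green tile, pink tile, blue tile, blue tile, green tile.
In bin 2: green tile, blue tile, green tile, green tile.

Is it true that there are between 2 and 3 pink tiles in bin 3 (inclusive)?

False

There is 1 pink tile in bin 3.
The claim requires 2 ≤ 1 ≤ 3, which does not hold.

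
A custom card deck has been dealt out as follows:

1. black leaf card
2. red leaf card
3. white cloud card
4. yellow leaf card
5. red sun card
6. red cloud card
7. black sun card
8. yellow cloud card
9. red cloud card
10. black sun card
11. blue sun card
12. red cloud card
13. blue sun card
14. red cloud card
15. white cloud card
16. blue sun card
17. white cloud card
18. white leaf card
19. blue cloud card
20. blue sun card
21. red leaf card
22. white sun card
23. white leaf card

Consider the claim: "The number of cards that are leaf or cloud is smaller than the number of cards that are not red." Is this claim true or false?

cards that are leaf or cloud: 15.
cards that are not red: 16.
The claim requires 15 < 16, which holds.

True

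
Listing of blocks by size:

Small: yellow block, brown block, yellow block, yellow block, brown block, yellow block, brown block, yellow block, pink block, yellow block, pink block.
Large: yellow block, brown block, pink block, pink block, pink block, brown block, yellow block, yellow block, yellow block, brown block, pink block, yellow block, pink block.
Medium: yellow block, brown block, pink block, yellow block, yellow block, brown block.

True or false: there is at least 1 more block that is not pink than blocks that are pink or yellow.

|blocks that are not pink| = 22.
|blocks that are pink or yellow| = 22.
The claim requires 22 − 22 = 0 ≥ 1, which does not hold.

False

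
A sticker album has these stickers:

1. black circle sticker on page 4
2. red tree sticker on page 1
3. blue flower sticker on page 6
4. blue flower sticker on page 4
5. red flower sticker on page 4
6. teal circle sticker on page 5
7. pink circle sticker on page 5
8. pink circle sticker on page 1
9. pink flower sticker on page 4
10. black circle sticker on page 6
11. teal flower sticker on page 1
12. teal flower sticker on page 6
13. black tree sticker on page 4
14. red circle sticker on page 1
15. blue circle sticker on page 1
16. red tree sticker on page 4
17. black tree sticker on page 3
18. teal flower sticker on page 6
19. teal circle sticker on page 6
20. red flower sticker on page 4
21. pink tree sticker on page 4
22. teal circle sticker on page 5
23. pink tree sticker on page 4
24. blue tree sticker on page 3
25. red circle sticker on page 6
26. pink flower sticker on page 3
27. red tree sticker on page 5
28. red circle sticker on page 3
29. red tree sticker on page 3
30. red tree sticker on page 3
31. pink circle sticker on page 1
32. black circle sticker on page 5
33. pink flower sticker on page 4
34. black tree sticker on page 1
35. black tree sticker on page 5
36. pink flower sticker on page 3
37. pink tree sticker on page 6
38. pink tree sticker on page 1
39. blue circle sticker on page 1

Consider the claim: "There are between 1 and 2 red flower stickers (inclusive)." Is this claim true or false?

True

There are 2 red flower stickers.
The claim requires 1 ≤ 2 ≤ 2, which holds.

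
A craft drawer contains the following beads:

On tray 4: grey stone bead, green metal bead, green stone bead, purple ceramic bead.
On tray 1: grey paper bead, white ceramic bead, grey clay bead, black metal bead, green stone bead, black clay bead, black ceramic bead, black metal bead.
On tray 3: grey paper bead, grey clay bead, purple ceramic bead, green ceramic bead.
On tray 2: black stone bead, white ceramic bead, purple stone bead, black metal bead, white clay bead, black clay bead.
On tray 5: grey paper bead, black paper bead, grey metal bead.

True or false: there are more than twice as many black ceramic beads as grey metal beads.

black ceramic beads: 1.
grey metal beads: 1.
The claim requires 1 > 2 × 1 = 2, which does not hold.

False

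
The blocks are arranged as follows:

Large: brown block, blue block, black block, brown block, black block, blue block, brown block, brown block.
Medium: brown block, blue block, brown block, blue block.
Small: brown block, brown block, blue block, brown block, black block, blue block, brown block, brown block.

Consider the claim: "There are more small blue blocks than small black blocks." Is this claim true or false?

True

|small blue blocks| = 2.
|small black blocks| = 1.
The claim requires 2 > 1, which holds.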